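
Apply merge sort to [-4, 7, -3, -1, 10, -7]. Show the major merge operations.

Divide and conquer:
  Merge [7] + [-3] -> [-3, 7]
  Merge [-4] + [-3, 7] -> [-4, -3, 7]
  Merge [10] + [-7] -> [-7, 10]
  Merge [-1] + [-7, 10] -> [-7, -1, 10]
  Merge [-4, -3, 7] + [-7, -1, 10] -> [-7, -4, -3, -1, 7, 10]


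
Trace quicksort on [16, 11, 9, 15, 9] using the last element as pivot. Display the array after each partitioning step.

Partition 1: pivot=9 at index 1 -> [9, 9, 16, 15, 11]
Partition 2: pivot=11 at index 2 -> [9, 9, 11, 15, 16]
Partition 3: pivot=16 at index 4 -> [9, 9, 11, 15, 16]


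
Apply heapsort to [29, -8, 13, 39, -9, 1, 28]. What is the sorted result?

Build heap: [39, 29, 28, -8, -9, 1, 13]
Extract 39: [29, 13, 28, -8, -9, 1, 39]
Extract 29: [28, 13, 1, -8, -9, 29, 39]
Extract 28: [13, -8, 1, -9, 28, 29, 39]
Extract 13: [1, -8, -9, 13, 28, 29, 39]
Extract 1: [-8, -9, 1, 13, 28, 29, 39]
Extract -8: [-9, -8, 1, 13, 28, 29, 39]


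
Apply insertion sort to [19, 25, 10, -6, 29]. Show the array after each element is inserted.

First element 19 is already 'sorted'
Insert 25: shifted 0 elements -> [19, 25, 10, -6, 29]
Insert 10: shifted 2 elements -> [10, 19, 25, -6, 29]
Insert -6: shifted 3 elements -> [-6, 10, 19, 25, 29]
Insert 29: shifted 0 elements -> [-6, 10, 19, 25, 29]


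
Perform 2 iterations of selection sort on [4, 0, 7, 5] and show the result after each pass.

Pass 1: Select minimum 0 at index 1, swap -> [0, 4, 7, 5]
Pass 2: Select minimum 4 at index 1, swap -> [0, 4, 7, 5]


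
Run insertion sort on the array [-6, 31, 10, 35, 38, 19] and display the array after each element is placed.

First element -6 is already 'sorted'
Insert 31: shifted 0 elements -> [-6, 31, 10, 35, 38, 19]
Insert 10: shifted 1 elements -> [-6, 10, 31, 35, 38, 19]
Insert 35: shifted 0 elements -> [-6, 10, 31, 35, 38, 19]
Insert 38: shifted 0 elements -> [-6, 10, 31, 35, 38, 19]
Insert 19: shifted 3 elements -> [-6, 10, 19, 31, 35, 38]


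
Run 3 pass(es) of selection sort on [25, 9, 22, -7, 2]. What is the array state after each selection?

Pass 1: Select minimum -7 at index 3, swap -> [-7, 9, 22, 25, 2]
Pass 2: Select minimum 2 at index 4, swap -> [-7, 2, 22, 25, 9]
Pass 3: Select minimum 9 at index 4, swap -> [-7, 2, 9, 25, 22]


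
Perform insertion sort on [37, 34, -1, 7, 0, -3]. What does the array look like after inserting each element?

First element 37 is already 'sorted'
Insert 34: shifted 1 elements -> [34, 37, -1, 7, 0, -3]
Insert -1: shifted 2 elements -> [-1, 34, 37, 7, 0, -3]
Insert 7: shifted 2 elements -> [-1, 7, 34, 37, 0, -3]
Insert 0: shifted 3 elements -> [-1, 0, 7, 34, 37, -3]
Insert -3: shifted 5 elements -> [-3, -1, 0, 7, 34, 37]


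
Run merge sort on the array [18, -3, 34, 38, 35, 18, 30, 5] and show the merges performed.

Divide and conquer:
  Merge [18] + [-3] -> [-3, 18]
  Merge [34] + [38] -> [34, 38]
  Merge [-3, 18] + [34, 38] -> [-3, 18, 34, 38]
  Merge [35] + [18] -> [18, 35]
  Merge [30] + [5] -> [5, 30]
  Merge [18, 35] + [5, 30] -> [5, 18, 30, 35]
  Merge [-3, 18, 34, 38] + [5, 18, 30, 35] -> [-3, 5, 18, 18, 30, 34, 35, 38]


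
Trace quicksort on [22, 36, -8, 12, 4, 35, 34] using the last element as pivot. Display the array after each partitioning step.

Partition 1: pivot=34 at index 4 -> [22, -8, 12, 4, 34, 35, 36]
Partition 2: pivot=4 at index 1 -> [-8, 4, 12, 22, 34, 35, 36]
Partition 3: pivot=22 at index 3 -> [-8, 4, 12, 22, 34, 35, 36]
Partition 4: pivot=36 at index 6 -> [-8, 4, 12, 22, 34, 35, 36]


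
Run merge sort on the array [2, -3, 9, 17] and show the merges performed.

Divide and conquer:
  Merge [2] + [-3] -> [-3, 2]
  Merge [9] + [17] -> [9, 17]
  Merge [-3, 2] + [9, 17] -> [-3, 2, 9, 17]


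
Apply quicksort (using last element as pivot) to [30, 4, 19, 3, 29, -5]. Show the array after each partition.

Partition 1: pivot=-5 at index 0 -> [-5, 4, 19, 3, 29, 30]
Partition 2: pivot=30 at index 5 -> [-5, 4, 19, 3, 29, 30]
Partition 3: pivot=29 at index 4 -> [-5, 4, 19, 3, 29, 30]
Partition 4: pivot=3 at index 1 -> [-5, 3, 19, 4, 29, 30]
Partition 5: pivot=4 at index 2 -> [-5, 3, 4, 19, 29, 30]


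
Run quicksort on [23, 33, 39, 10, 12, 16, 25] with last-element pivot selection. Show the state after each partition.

Partition 1: pivot=25 at index 4 -> [23, 10, 12, 16, 25, 33, 39]
Partition 2: pivot=16 at index 2 -> [10, 12, 16, 23, 25, 33, 39]
Partition 3: pivot=12 at index 1 -> [10, 12, 16, 23, 25, 33, 39]
Partition 4: pivot=39 at index 6 -> [10, 12, 16, 23, 25, 33, 39]


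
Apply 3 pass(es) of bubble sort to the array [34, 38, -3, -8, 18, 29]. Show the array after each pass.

After pass 1: [34, -3, -8, 18, 29, 38] (4 swaps)
After pass 2: [-3, -8, 18, 29, 34, 38] (4 swaps)
After pass 3: [-8, -3, 18, 29, 34, 38] (1 swaps)
Total swaps: 9


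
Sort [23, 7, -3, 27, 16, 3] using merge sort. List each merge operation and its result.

Divide and conquer:
  Merge [7] + [-3] -> [-3, 7]
  Merge [23] + [-3, 7] -> [-3, 7, 23]
  Merge [16] + [3] -> [3, 16]
  Merge [27] + [3, 16] -> [3, 16, 27]
  Merge [-3, 7, 23] + [3, 16, 27] -> [-3, 3, 7, 16, 23, 27]


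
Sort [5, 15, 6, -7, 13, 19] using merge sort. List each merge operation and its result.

Divide and conquer:
  Merge [15] + [6] -> [6, 15]
  Merge [5] + [6, 15] -> [5, 6, 15]
  Merge [13] + [19] -> [13, 19]
  Merge [-7] + [13, 19] -> [-7, 13, 19]
  Merge [5, 6, 15] + [-7, 13, 19] -> [-7, 5, 6, 13, 15, 19]


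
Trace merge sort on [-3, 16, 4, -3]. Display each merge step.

Divide and conquer:
  Merge [-3] + [16] -> [-3, 16]
  Merge [4] + [-3] -> [-3, 4]
  Merge [-3, 16] + [-3, 4] -> [-3, -3, 4, 16]


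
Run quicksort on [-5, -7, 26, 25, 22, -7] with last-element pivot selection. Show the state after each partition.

Partition 1: pivot=-7 at index 1 -> [-7, -7, 26, 25, 22, -5]
Partition 2: pivot=-5 at index 2 -> [-7, -7, -5, 25, 22, 26]
Partition 3: pivot=26 at index 5 -> [-7, -7, -5, 25, 22, 26]
Partition 4: pivot=22 at index 3 -> [-7, -7, -5, 22, 25, 26]


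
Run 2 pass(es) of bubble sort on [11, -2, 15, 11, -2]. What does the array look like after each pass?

After pass 1: [-2, 11, 11, -2, 15] (3 swaps)
After pass 2: [-2, 11, -2, 11, 15] (1 swaps)
Total swaps: 4


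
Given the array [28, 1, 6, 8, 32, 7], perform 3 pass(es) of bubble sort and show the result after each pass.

After pass 1: [1, 6, 8, 28, 7, 32] (4 swaps)
After pass 2: [1, 6, 8, 7, 28, 32] (1 swaps)
After pass 3: [1, 6, 7, 8, 28, 32] (1 swaps)
Total swaps: 6


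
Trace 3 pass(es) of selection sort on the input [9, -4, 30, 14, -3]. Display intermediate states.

Pass 1: Select minimum -4 at index 1, swap -> [-4, 9, 30, 14, -3]
Pass 2: Select minimum -3 at index 4, swap -> [-4, -3, 30, 14, 9]
Pass 3: Select minimum 9 at index 4, swap -> [-4, -3, 9, 14, 30]


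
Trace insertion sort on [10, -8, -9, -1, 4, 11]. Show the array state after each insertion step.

First element 10 is already 'sorted'
Insert -8: shifted 1 elements -> [-8, 10, -9, -1, 4, 11]
Insert -9: shifted 2 elements -> [-9, -8, 10, -1, 4, 11]
Insert -1: shifted 1 elements -> [-9, -8, -1, 10, 4, 11]
Insert 4: shifted 1 elements -> [-9, -8, -1, 4, 10, 11]
Insert 11: shifted 0 elements -> [-9, -8, -1, 4, 10, 11]


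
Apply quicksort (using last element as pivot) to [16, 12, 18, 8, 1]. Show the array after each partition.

Partition 1: pivot=1 at index 0 -> [1, 12, 18, 8, 16]
Partition 2: pivot=16 at index 3 -> [1, 12, 8, 16, 18]
Partition 3: pivot=8 at index 1 -> [1, 8, 12, 16, 18]


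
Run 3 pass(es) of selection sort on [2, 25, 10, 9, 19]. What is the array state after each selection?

Pass 1: Select minimum 2 at index 0, swap -> [2, 25, 10, 9, 19]
Pass 2: Select minimum 9 at index 3, swap -> [2, 9, 10, 25, 19]
Pass 3: Select minimum 10 at index 2, swap -> [2, 9, 10, 25, 19]


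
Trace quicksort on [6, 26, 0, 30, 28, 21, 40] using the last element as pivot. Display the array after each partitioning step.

Partition 1: pivot=40 at index 6 -> [6, 26, 0, 30, 28, 21, 40]
Partition 2: pivot=21 at index 2 -> [6, 0, 21, 30, 28, 26, 40]
Partition 3: pivot=0 at index 0 -> [0, 6, 21, 30, 28, 26, 40]
Partition 4: pivot=26 at index 3 -> [0, 6, 21, 26, 28, 30, 40]
Partition 5: pivot=30 at index 5 -> [0, 6, 21, 26, 28, 30, 40]


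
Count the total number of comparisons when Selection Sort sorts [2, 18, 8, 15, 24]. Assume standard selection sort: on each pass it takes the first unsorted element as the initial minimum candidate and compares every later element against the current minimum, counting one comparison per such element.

Pass 1: scan indices 1..4 for the minimum = 4 comparison(s); min is 2, place at index 0 -> [2, 18, 8, 15, 24]
Pass 2: scan indices 2..4 for the minimum = 3 comparison(s); min is 8, place at index 1 -> [2, 8, 18, 15, 24]
Pass 3: scan indices 3..4 for the minimum = 2 comparison(s); min is 15, place at index 2 -> [2, 8, 15, 18, 24]
Pass 4: scan indices 4..4 for the minimum = 1 comparison(s); min is 18, place at index 3 -> [2, 8, 15, 18, 24]
Selection sort always scans the whole unsorted suffix, so the count is (n-1) + (n-2) + ... + 1 = n(n-1)/2 = 5*4/2 = 10 regardless of the input order.
Total comparisons: 4 + 3 + 2 + 1 = 10


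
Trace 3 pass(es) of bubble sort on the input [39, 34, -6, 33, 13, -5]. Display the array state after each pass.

After pass 1: [34, -6, 33, 13, -5, 39] (5 swaps)
After pass 2: [-6, 33, 13, -5, 34, 39] (4 swaps)
After pass 3: [-6, 13, -5, 33, 34, 39] (2 swaps)
Total swaps: 11


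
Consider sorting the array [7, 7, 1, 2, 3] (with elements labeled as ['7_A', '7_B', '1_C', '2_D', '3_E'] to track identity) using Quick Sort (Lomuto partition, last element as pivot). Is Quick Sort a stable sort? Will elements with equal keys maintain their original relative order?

Trace Quick Sort on the labeled array (the key is the number; the letter only tracks identity):
  Partition indices 0..4 around pivot 3_E -> [1_C, 2_D, 3_E, 7_B, 7_A]
  Partition indices 0..1 around pivot 2_D -> [1_C, 2_D, 3_E, 7_B, 7_A]
  Partition indices 3..4 around pivot 7_A -> [1_C, 2_D, 3_E, 7_B, 7_A]
Final order: [1_C, 2_D, 3_E, 7_B, 7_A]
Equal keys:
  value 7: originally 7_A, 7_B; after sorting 7_B, 7_A -> order changed
Equal keys were reordered, so Quick Sort is not stable: partition swaps elements across long distances and can reorder equal keys. (One such input is enough; an unstable sort may happen to preserve order on other inputs, but it gives no guarantee.)
Answer: Not stable


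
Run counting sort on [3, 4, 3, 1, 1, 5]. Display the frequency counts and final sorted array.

Count array: [0, 2, 0, 2, 1, 1]
(count[i] = number of elements equal to i)
Cumulative count: [0, 2, 2, 4, 5, 6]
Sorted: [1, 1, 3, 3, 4, 5]


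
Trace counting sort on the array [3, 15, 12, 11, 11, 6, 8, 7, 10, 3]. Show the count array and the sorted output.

Count array: [0, 0, 0, 2, 0, 0, 1, 1, 1, 0, 1, 2, 1, 0, 0, 1]
(count[i] = number of elements equal to i)
Cumulative count: [0, 0, 0, 2, 2, 2, 3, 4, 5, 5, 6, 8, 9, 9, 9, 10]
Sorted: [3, 3, 6, 7, 8, 10, 11, 11, 12, 15]


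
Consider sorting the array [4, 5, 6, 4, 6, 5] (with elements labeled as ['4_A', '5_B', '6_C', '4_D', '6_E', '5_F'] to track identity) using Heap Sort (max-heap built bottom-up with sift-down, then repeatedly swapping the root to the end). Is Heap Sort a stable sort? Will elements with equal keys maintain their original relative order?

Trace Heap Sort on the labeled array (the key is the number; the letter only tracks identity):
  Build max-heap: [6_E, 5_B, 6_C, 4_D, 4_A, 5_F]
  Swap root 6_E to index 5, re-heapify first 5 -> [6_C, 5_B, 5_F, 4_D, 4_A, 6_E]
  Swap root 6_C to index 4, re-heapify first 4 -> [5_B, 4_A, 5_F, 4_D, 6_C, 6_E]
  Swap root 5_B to index 3, re-heapify first 3 -> [5_F, 4_A, 4_D, 5_B, 6_C, 6_E]
  Swap root 5_F to index 2, re-heapify first 2 -> [4_D, 4_A, 5_F, 5_B, 6_C, 6_E]
  Swap root 4_D to index 1, re-heapify first 1 -> [4_A, 4_D, 5_F, 5_B, 6_C, 6_E]
Final order: [4_A, 4_D, 5_F, 5_B, 6_C, 6_E]
Equal keys:
  value 4: originally 4_A, 4_D; after sorting 4_A, 4_D -> order preserved
  value 5: originally 5_B, 5_F; after sorting 5_F, 5_B -> order changed
  value 6: originally 6_C, 6_E; after sorting 6_C, 6_E -> order preserved
Equal keys were reordered, so Heap Sort is not stable: heap construction and root-to-end swaps move elements without regard to the original order of equal keys. (One such input is enough; an unstable sort may happen to preserve order on other inputs, but it gives no guarantee.)
Answer: Not stable


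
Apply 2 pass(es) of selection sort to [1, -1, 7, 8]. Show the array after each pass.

Pass 1: Select minimum -1 at index 1, swap -> [-1, 1, 7, 8]
Pass 2: Select minimum 1 at index 1, swap -> [-1, 1, 7, 8]


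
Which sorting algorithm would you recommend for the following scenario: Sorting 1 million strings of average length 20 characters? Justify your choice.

Best choice: MSD radix sort or Mergesort
Reason: MSD radix sort is a non-comparison sort that buckets the strings by successive character positions, running in time proportional to the total number of characters examined rather than O(n log n) string comparisons; mergesort is a stable O(n log n)-comparison alternative that works for arbitrary variable-length keys


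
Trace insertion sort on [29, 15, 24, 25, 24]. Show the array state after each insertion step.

First element 29 is already 'sorted'
Insert 15: shifted 1 elements -> [15, 29, 24, 25, 24]
Insert 24: shifted 1 elements -> [15, 24, 29, 25, 24]
Insert 25: shifted 1 elements -> [15, 24, 25, 29, 24]
Insert 24: shifted 2 elements -> [15, 24, 24, 25, 29]


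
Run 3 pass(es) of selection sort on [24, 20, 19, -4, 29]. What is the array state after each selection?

Pass 1: Select minimum -4 at index 3, swap -> [-4, 20, 19, 24, 29]
Pass 2: Select minimum 19 at index 2, swap -> [-4, 19, 20, 24, 29]
Pass 3: Select minimum 20 at index 2, swap -> [-4, 19, 20, 24, 29]


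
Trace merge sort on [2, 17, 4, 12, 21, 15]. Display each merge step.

Divide and conquer:
  Merge [17] + [4] -> [4, 17]
  Merge [2] + [4, 17] -> [2, 4, 17]
  Merge [21] + [15] -> [15, 21]
  Merge [12] + [15, 21] -> [12, 15, 21]
  Merge [2, 4, 17] + [12, 15, 21] -> [2, 4, 12, 15, 17, 21]


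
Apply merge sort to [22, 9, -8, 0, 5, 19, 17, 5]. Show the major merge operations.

Divide and conquer:
  Merge [22] + [9] -> [9, 22]
  Merge [-8] + [0] -> [-8, 0]
  Merge [9, 22] + [-8, 0] -> [-8, 0, 9, 22]
  Merge [5] + [19] -> [5, 19]
  Merge [17] + [5] -> [5, 17]
  Merge [5, 19] + [5, 17] -> [5, 5, 17, 19]
  Merge [-8, 0, 9, 22] + [5, 5, 17, 19] -> [-8, 0, 5, 5, 9, 17, 19, 22]


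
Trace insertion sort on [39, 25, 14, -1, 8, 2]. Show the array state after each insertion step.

First element 39 is already 'sorted'
Insert 25: shifted 1 elements -> [25, 39, 14, -1, 8, 2]
Insert 14: shifted 2 elements -> [14, 25, 39, -1, 8, 2]
Insert -1: shifted 3 elements -> [-1, 14, 25, 39, 8, 2]
Insert 8: shifted 3 elements -> [-1, 8, 14, 25, 39, 2]
Insert 2: shifted 4 elements -> [-1, 2, 8, 14, 25, 39]


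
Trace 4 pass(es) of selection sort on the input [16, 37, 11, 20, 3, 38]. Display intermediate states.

Pass 1: Select minimum 3 at index 4, swap -> [3, 37, 11, 20, 16, 38]
Pass 2: Select minimum 11 at index 2, swap -> [3, 11, 37, 20, 16, 38]
Pass 3: Select minimum 16 at index 4, swap -> [3, 11, 16, 20, 37, 38]
Pass 4: Select minimum 20 at index 3, swap -> [3, 11, 16, 20, 37, 38]


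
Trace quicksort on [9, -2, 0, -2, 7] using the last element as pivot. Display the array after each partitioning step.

Partition 1: pivot=7 at index 3 -> [-2, 0, -2, 7, 9]
Partition 2: pivot=-2 at index 1 -> [-2, -2, 0, 7, 9]


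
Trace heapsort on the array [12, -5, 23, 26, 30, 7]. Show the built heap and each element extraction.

Build heap: [30, 26, 23, 12, -5, 7]
Extract 30: [26, 12, 23, 7, -5, 30]
Extract 26: [23, 12, -5, 7, 26, 30]
Extract 23: [12, 7, -5, 23, 26, 30]
Extract 12: [7, -5, 12, 23, 26, 30]
Extract 7: [-5, 7, 12, 23, 26, 30]


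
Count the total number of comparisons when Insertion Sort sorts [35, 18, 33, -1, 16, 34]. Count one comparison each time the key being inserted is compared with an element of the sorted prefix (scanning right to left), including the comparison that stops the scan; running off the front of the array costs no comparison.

Insert 18: 35 > 18 (shift), reached front = 1 comparison(s) -> [18, 35, 33, -1, 16, 34]
Insert 33: 35 > 33 (shift), 18 <= 33 (stop) = 2 comparison(s) -> [18, 33, 35, -1, 16, 34]
Insert -1: 35 > -1 (shift), 33 > -1 (shift), 18 > -1 (shift), reached front = 3 comparison(s) -> [-1, 18, 33, 35, 16, 34]
Insert 16: 35 > 16 (shift), 33 > 16 (shift), 18 > 16 (shift), -1 <= 16 (stop) = 4 comparison(s) -> [-1, 16, 18, 33, 35, 34]
Insert 34: 35 > 34 (shift), 33 <= 34 (stop) = 2 comparison(s) -> [-1, 16, 18, 33, 34, 35]
Total comparisons: 1 + 2 + 3 + 4 + 2 = 12


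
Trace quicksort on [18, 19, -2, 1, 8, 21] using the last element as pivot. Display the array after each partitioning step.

Partition 1: pivot=21 at index 5 -> [18, 19, -2, 1, 8, 21]
Partition 2: pivot=8 at index 2 -> [-2, 1, 8, 19, 18, 21]
Partition 3: pivot=1 at index 1 -> [-2, 1, 8, 19, 18, 21]
Partition 4: pivot=18 at index 3 -> [-2, 1, 8, 18, 19, 21]


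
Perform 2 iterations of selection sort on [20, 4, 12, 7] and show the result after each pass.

Pass 1: Select minimum 4 at index 1, swap -> [4, 20, 12, 7]
Pass 2: Select minimum 7 at index 3, swap -> [4, 7, 12, 20]


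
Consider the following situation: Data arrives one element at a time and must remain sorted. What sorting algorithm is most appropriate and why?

Best choice: Insertion sort
Reason: Insertion sort naturally handles online/streaming input by inserting each new element into sorted position


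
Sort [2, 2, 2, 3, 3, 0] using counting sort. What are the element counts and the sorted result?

Count array: [1, 0, 3, 2]
(count[i] = number of elements equal to i)
Cumulative count: [1, 1, 4, 6]
Sorted: [0, 2, 2, 2, 3, 3]


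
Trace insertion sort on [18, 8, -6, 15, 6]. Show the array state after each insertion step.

First element 18 is already 'sorted'
Insert 8: shifted 1 elements -> [8, 18, -6, 15, 6]
Insert -6: shifted 2 elements -> [-6, 8, 18, 15, 6]
Insert 15: shifted 1 elements -> [-6, 8, 15, 18, 6]
Insert 6: shifted 3 elements -> [-6, 6, 8, 15, 18]


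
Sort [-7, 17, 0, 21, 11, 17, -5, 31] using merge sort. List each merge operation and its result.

Divide and conquer:
  Merge [-7] + [17] -> [-7, 17]
  Merge [0] + [21] -> [0, 21]
  Merge [-7, 17] + [0, 21] -> [-7, 0, 17, 21]
  Merge [11] + [17] -> [11, 17]
  Merge [-5] + [31] -> [-5, 31]
  Merge [11, 17] + [-5, 31] -> [-5, 11, 17, 31]
  Merge [-7, 0, 17, 21] + [-5, 11, 17, 31] -> [-7, -5, 0, 11, 17, 17, 21, 31]


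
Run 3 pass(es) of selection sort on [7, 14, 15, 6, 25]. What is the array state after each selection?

Pass 1: Select minimum 6 at index 3, swap -> [6, 14, 15, 7, 25]
Pass 2: Select minimum 7 at index 3, swap -> [6, 7, 15, 14, 25]
Pass 3: Select minimum 14 at index 3, swap -> [6, 7, 14, 15, 25]


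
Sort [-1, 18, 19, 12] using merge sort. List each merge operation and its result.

Divide and conquer:
  Merge [-1] + [18] -> [-1, 18]
  Merge [19] + [12] -> [12, 19]
  Merge [-1, 18] + [12, 19] -> [-1, 12, 18, 19]


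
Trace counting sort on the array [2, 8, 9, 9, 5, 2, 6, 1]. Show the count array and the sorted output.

Count array: [0, 1, 2, 0, 0, 1, 1, 0, 1, 2]
(count[i] = number of elements equal to i)
Cumulative count: [0, 1, 3, 3, 3, 4, 5, 5, 6, 8]
Sorted: [1, 2, 2, 5, 6, 8, 9, 9]


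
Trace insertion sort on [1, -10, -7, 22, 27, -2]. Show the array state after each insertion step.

First element 1 is already 'sorted'
Insert -10: shifted 1 elements -> [-10, 1, -7, 22, 27, -2]
Insert -7: shifted 1 elements -> [-10, -7, 1, 22, 27, -2]
Insert 22: shifted 0 elements -> [-10, -7, 1, 22, 27, -2]
Insert 27: shifted 0 elements -> [-10, -7, 1, 22, 27, -2]
Insert -2: shifted 3 elements -> [-10, -7, -2, 1, 22, 27]


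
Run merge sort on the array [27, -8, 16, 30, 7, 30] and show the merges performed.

Divide and conquer:
  Merge [-8] + [16] -> [-8, 16]
  Merge [27] + [-8, 16] -> [-8, 16, 27]
  Merge [7] + [30] -> [7, 30]
  Merge [30] + [7, 30] -> [7, 30, 30]
  Merge [-8, 16, 27] + [7, 30, 30] -> [-8, 7, 16, 27, 30, 30]


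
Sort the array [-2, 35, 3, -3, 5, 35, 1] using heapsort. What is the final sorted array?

Build heap: [35, 5, 35, -3, -2, 3, 1]
Extract 35: [35, 5, 3, -3, -2, 1, 35]
Extract 35: [5, 1, 3, -3, -2, 35, 35]
Extract 5: [3, 1, -2, -3, 5, 35, 35]
Extract 3: [1, -3, -2, 3, 5, 35, 35]
Extract 1: [-2, -3, 1, 3, 5, 35, 35]
Extract -2: [-3, -2, 1, 3, 5, 35, 35]


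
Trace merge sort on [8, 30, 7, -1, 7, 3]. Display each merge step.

Divide and conquer:
  Merge [30] + [7] -> [7, 30]
  Merge [8] + [7, 30] -> [7, 8, 30]
  Merge [7] + [3] -> [3, 7]
  Merge [-1] + [3, 7] -> [-1, 3, 7]
  Merge [7, 8, 30] + [-1, 3, 7] -> [-1, 3, 7, 7, 8, 30]


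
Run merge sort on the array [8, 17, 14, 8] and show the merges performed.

Divide and conquer:
  Merge [8] + [17] -> [8, 17]
  Merge [14] + [8] -> [8, 14]
  Merge [8, 17] + [8, 14] -> [8, 8, 14, 17]


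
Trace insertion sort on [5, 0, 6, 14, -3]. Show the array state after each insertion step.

First element 5 is already 'sorted'
Insert 0: shifted 1 elements -> [0, 5, 6, 14, -3]
Insert 6: shifted 0 elements -> [0, 5, 6, 14, -3]
Insert 14: shifted 0 elements -> [0, 5, 6, 14, -3]
Insert -3: shifted 4 elements -> [-3, 0, 5, 6, 14]


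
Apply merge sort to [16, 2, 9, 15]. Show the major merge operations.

Divide and conquer:
  Merge [16] + [2] -> [2, 16]
  Merge [9] + [15] -> [9, 15]
  Merge [2, 16] + [9, 15] -> [2, 9, 15, 16]


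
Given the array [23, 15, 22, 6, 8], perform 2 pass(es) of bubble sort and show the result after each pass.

After pass 1: [15, 22, 6, 8, 23] (4 swaps)
After pass 2: [15, 6, 8, 22, 23] (2 swaps)
Total swaps: 6


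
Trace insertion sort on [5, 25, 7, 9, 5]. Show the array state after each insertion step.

First element 5 is already 'sorted'
Insert 25: shifted 0 elements -> [5, 25, 7, 9, 5]
Insert 7: shifted 1 elements -> [5, 7, 25, 9, 5]
Insert 9: shifted 1 elements -> [5, 7, 9, 25, 5]
Insert 5: shifted 3 elements -> [5, 5, 7, 9, 25]


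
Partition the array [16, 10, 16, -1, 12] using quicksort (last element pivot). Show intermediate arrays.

Partition 1: pivot=12 at index 2 -> [10, -1, 12, 16, 16]
Partition 2: pivot=-1 at index 0 -> [-1, 10, 12, 16, 16]
Partition 3: pivot=16 at index 4 -> [-1, 10, 12, 16, 16]


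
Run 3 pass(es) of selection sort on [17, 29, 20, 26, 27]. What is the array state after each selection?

Pass 1: Select minimum 17 at index 0, swap -> [17, 29, 20, 26, 27]
Pass 2: Select minimum 20 at index 2, swap -> [17, 20, 29, 26, 27]
Pass 3: Select minimum 26 at index 3, swap -> [17, 20, 26, 29, 27]


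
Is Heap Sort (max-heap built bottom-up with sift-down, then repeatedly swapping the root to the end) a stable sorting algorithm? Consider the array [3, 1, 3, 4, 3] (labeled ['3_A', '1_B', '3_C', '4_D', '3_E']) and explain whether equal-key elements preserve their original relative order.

Trace Heap Sort on the labeled array (the key is the number; the letter only tracks identity):
  Build max-heap: [4_D, 3_A, 3_C, 1_B, 3_E]
  Swap root 4_D to index 4, re-heapify first 4 -> [3_E, 3_A, 3_C, 1_B, 4_D]
  Swap root 3_E to index 3, re-heapify first 3 -> [3_A, 1_B, 3_C, 3_E, 4_D]
  Swap root 3_A to index 2, re-heapify first 2 -> [3_C, 1_B, 3_A, 3_E, 4_D]
  Swap root 3_C to index 1, re-heapify first 1 -> [1_B, 3_C, 3_A, 3_E, 4_D]
Final order: [1_B, 3_C, 3_A, 3_E, 4_D]
Equal keys:
  value 3: originally 3_A, 3_C, 3_E; after sorting 3_C, 3_A, 3_E -> order changed
Equal keys were reordered, so Heap Sort is not stable: heap construction and root-to-end swaps move elements without regard to the original order of equal keys. (One such input is enough; an unstable sort may happen to preserve order on other inputs, but it gives no guarantee.)
Answer: Not stable


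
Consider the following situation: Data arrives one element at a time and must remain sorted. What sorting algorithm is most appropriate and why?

Best choice: Insertion sort
Reason: Insertion sort naturally handles online/streaming input by inserting each new element into sorted position


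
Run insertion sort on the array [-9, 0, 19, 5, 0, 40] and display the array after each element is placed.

First element -9 is already 'sorted'
Insert 0: shifted 0 elements -> [-9, 0, 19, 5, 0, 40]
Insert 19: shifted 0 elements -> [-9, 0, 19, 5, 0, 40]
Insert 5: shifted 1 elements -> [-9, 0, 5, 19, 0, 40]
Insert 0: shifted 2 elements -> [-9, 0, 0, 5, 19, 40]
Insert 40: shifted 0 elements -> [-9, 0, 0, 5, 19, 40]


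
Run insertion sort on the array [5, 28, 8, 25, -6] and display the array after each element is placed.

First element 5 is already 'sorted'
Insert 28: shifted 0 elements -> [5, 28, 8, 25, -6]
Insert 8: shifted 1 elements -> [5, 8, 28, 25, -6]
Insert 25: shifted 1 elements -> [5, 8, 25, 28, -6]
Insert -6: shifted 4 elements -> [-6, 5, 8, 25, 28]


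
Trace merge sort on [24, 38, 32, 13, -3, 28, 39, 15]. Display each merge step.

Divide and conquer:
  Merge [24] + [38] -> [24, 38]
  Merge [32] + [13] -> [13, 32]
  Merge [24, 38] + [13, 32] -> [13, 24, 32, 38]
  Merge [-3] + [28] -> [-3, 28]
  Merge [39] + [15] -> [15, 39]
  Merge [-3, 28] + [15, 39] -> [-3, 15, 28, 39]
  Merge [13, 24, 32, 38] + [-3, 15, 28, 39] -> [-3, 13, 15, 24, 28, 32, 38, 39]


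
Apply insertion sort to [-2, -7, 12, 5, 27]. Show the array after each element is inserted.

First element -2 is already 'sorted'
Insert -7: shifted 1 elements -> [-7, -2, 12, 5, 27]
Insert 12: shifted 0 elements -> [-7, -2, 12, 5, 27]
Insert 5: shifted 1 elements -> [-7, -2, 5, 12, 27]
Insert 27: shifted 0 elements -> [-7, -2, 5, 12, 27]


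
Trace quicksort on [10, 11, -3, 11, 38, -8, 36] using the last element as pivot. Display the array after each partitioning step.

Partition 1: pivot=36 at index 5 -> [10, 11, -3, 11, -8, 36, 38]
Partition 2: pivot=-8 at index 0 -> [-8, 11, -3, 11, 10, 36, 38]
Partition 3: pivot=10 at index 2 -> [-8, -3, 10, 11, 11, 36, 38]
Partition 4: pivot=11 at index 4 -> [-8, -3, 10, 11, 11, 36, 38]


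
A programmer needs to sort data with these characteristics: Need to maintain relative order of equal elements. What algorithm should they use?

Best choice: Merge sort or Insertion sort
Reason: Both are stable; quicksort and heapsort are not stable


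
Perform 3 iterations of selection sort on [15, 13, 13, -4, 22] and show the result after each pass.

Pass 1: Select minimum -4 at index 3, swap -> [-4, 13, 13, 15, 22]
Pass 2: Select minimum 13 at index 1, swap -> [-4, 13, 13, 15, 22]
Pass 3: Select minimum 13 at index 2, swap -> [-4, 13, 13, 15, 22]


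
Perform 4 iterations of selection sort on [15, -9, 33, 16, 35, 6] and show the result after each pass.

Pass 1: Select minimum -9 at index 1, swap -> [-9, 15, 33, 16, 35, 6]
Pass 2: Select minimum 6 at index 5, swap -> [-9, 6, 33, 16, 35, 15]
Pass 3: Select minimum 15 at index 5, swap -> [-9, 6, 15, 16, 35, 33]
Pass 4: Select minimum 16 at index 3, swap -> [-9, 6, 15, 16, 35, 33]


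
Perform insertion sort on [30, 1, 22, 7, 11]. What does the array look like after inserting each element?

First element 30 is already 'sorted'
Insert 1: shifted 1 elements -> [1, 30, 22, 7, 11]
Insert 22: shifted 1 elements -> [1, 22, 30, 7, 11]
Insert 7: shifted 2 elements -> [1, 7, 22, 30, 11]
Insert 11: shifted 2 elements -> [1, 7, 11, 22, 30]


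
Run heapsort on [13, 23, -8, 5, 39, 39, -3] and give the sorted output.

Build heap: [39, 23, 39, 5, 13, -8, -3]
Extract 39: [39, 23, -3, 5, 13, -8, 39]
Extract 39: [23, 13, -3, 5, -8, 39, 39]
Extract 23: [13, 5, -3, -8, 23, 39, 39]
Extract 13: [5, -8, -3, 13, 23, 39, 39]
Extract 5: [-3, -8, 5, 13, 23, 39, 39]
Extract -3: [-8, -3, 5, 13, 23, 39, 39]


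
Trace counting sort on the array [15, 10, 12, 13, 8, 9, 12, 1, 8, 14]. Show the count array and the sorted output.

Count array: [0, 1, 0, 0, 0, 0, 0, 0, 2, 1, 1, 0, 2, 1, 1, 1]
(count[i] = number of elements equal to i)
Cumulative count: [0, 1, 1, 1, 1, 1, 1, 1, 3, 4, 5, 5, 7, 8, 9, 10]
Sorted: [1, 8, 8, 9, 10, 12, 12, 13, 14, 15]


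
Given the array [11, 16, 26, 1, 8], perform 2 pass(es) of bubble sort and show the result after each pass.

After pass 1: [11, 16, 1, 8, 26] (2 swaps)
After pass 2: [11, 1, 8, 16, 26] (2 swaps)
Total swaps: 4


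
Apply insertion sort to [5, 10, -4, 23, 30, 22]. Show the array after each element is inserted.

First element 5 is already 'sorted'
Insert 10: shifted 0 elements -> [5, 10, -4, 23, 30, 22]
Insert -4: shifted 2 elements -> [-4, 5, 10, 23, 30, 22]
Insert 23: shifted 0 elements -> [-4, 5, 10, 23, 30, 22]
Insert 30: shifted 0 elements -> [-4, 5, 10, 23, 30, 22]
Insert 22: shifted 2 elements -> [-4, 5, 10, 22, 23, 30]


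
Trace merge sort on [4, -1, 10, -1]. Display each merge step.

Divide and conquer:
  Merge [4] + [-1] -> [-1, 4]
  Merge [10] + [-1] -> [-1, 10]
  Merge [-1, 4] + [-1, 10] -> [-1, -1, 4, 10]


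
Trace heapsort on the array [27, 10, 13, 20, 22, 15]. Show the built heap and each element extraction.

Build heap: [27, 22, 15, 20, 10, 13]
Extract 27: [22, 20, 15, 13, 10, 27]
Extract 22: [20, 13, 15, 10, 22, 27]
Extract 20: [15, 13, 10, 20, 22, 27]
Extract 15: [13, 10, 15, 20, 22, 27]
Extract 13: [10, 13, 15, 20, 22, 27]


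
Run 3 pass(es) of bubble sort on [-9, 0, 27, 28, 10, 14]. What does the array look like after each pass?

After pass 1: [-9, 0, 27, 10, 14, 28] (2 swaps)
After pass 2: [-9, 0, 10, 14, 27, 28] (2 swaps)
After pass 3: [-9, 0, 10, 14, 27, 28] (0 swaps)
Total swaps: 4


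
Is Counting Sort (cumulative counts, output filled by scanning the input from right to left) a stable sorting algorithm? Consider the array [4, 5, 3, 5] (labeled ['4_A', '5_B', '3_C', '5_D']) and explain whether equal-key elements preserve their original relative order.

Trace Counting Sort on the labeled array (the key is the number; the letter only tracks identity):
  Counts for values 0..5: [0, 0, 0, 1, 1, 2]
  Cumulative counts: [0, 0, 0, 1, 2, 4]
  Scan right to left: place 5_D at output index 3
  Scan right to left: place 3_C at output index 0
  Scan right to left: place 5_B at output index 2
  Scan right to left: place 4_A at output index 1
  Output: [3_C, 4_A, 5_B, 5_D]
Equal keys:
  value 5: originally 5_B, 5_D; after sorting 5_B, 5_D -> order preserved
All equal keys kept their original relative order. Counting Sort is stable: scanning the input right to left with decreasing cumulative counts places later duplicates at later output positions.
Answer: Stable


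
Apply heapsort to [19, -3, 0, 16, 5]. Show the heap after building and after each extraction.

Build heap: [19, 16, 0, -3, 5]
Extract 19: [16, 5, 0, -3, 19]
Extract 16: [5, -3, 0, 16, 19]
Extract 5: [0, -3, 5, 16, 19]
Extract 0: [-3, 0, 5, 16, 19]


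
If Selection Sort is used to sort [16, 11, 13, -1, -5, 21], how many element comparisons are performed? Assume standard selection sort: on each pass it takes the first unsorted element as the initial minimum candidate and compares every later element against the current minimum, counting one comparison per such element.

Pass 1: scan indices 1..5 for the minimum = 5 comparison(s); min is -5, place at index 0 -> [-5, 11, 13, -1, 16, 21]
Pass 2: scan indices 2..5 for the minimum = 4 comparison(s); min is -1, place at index 1 -> [-5, -1, 13, 11, 16, 21]
Pass 3: scan indices 3..5 for the minimum = 3 comparison(s); min is 11, place at index 2 -> [-5, -1, 11, 13, 16, 21]
Pass 4: scan indices 4..5 for the minimum = 2 comparison(s); min is 13, place at index 3 -> [-5, -1, 11, 13, 16, 21]
Pass 5: scan indices 5..5 for the minimum = 1 comparison(s); min is 16, place at index 4 -> [-5, -1, 11, 13, 16, 21]
Selection sort always scans the whole unsorted suffix, so the count is (n-1) + (n-2) + ... + 1 = n(n-1)/2 = 6*5/2 = 15 regardless of the input order.
Total comparisons: 5 + 4 + 3 + 2 + 1 = 15


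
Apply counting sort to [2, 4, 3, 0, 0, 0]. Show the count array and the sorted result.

Count array: [3, 0, 1, 1, 1]
(count[i] = number of elements equal to i)
Cumulative count: [3, 3, 4, 5, 6]
Sorted: [0, 0, 0, 2, 3, 4]


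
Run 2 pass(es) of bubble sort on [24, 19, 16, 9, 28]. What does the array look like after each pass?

After pass 1: [19, 16, 9, 24, 28] (3 swaps)
After pass 2: [16, 9, 19, 24, 28] (2 swaps)
Total swaps: 5


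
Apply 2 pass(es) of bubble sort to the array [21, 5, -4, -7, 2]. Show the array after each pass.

After pass 1: [5, -4, -7, 2, 21] (4 swaps)
After pass 2: [-4, -7, 2, 5, 21] (3 swaps)
Total swaps: 7


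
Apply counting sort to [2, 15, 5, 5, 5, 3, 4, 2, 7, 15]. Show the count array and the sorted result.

Count array: [0, 0, 2, 1, 1, 3, 0, 1, 0, 0, 0, 0, 0, 0, 0, 2]
(count[i] = number of elements equal to i)
Cumulative count: [0, 0, 2, 3, 4, 7, 7, 8, 8, 8, 8, 8, 8, 8, 8, 10]
Sorted: [2, 2, 3, 4, 5, 5, 5, 7, 15, 15]


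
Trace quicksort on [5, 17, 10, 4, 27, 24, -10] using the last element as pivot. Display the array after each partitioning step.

Partition 1: pivot=-10 at index 0 -> [-10, 17, 10, 4, 27, 24, 5]
Partition 2: pivot=5 at index 2 -> [-10, 4, 5, 17, 27, 24, 10]
Partition 3: pivot=10 at index 3 -> [-10, 4, 5, 10, 27, 24, 17]
Partition 4: pivot=17 at index 4 -> [-10, 4, 5, 10, 17, 24, 27]
Partition 5: pivot=27 at index 6 -> [-10, 4, 5, 10, 17, 24, 27]


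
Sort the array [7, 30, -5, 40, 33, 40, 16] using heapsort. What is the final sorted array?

Build heap: [40, 33, 40, 30, 7, -5, 16]
Extract 40: [40, 33, 16, 30, 7, -5, 40]
Extract 40: [33, 30, 16, -5, 7, 40, 40]
Extract 33: [30, 7, 16, -5, 33, 40, 40]
Extract 30: [16, 7, -5, 30, 33, 40, 40]
Extract 16: [7, -5, 16, 30, 33, 40, 40]
Extract 7: [-5, 7, 16, 30, 33, 40, 40]


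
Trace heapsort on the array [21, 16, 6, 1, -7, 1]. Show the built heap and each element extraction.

Build heap: [21, 16, 6, 1, -7, 1]
Extract 21: [16, 1, 6, 1, -7, 21]
Extract 16: [6, 1, -7, 1, 16, 21]
Extract 6: [1, 1, -7, 6, 16, 21]
Extract 1: [1, -7, 1, 6, 16, 21]
Extract 1: [-7, 1, 1, 6, 16, 21]


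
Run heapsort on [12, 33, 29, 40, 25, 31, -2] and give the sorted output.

Build heap: [40, 33, 31, 12, 25, 29, -2]
Extract 40: [33, 25, 31, 12, -2, 29, 40]
Extract 33: [31, 25, 29, 12, -2, 33, 40]
Extract 31: [29, 25, -2, 12, 31, 33, 40]
Extract 29: [25, 12, -2, 29, 31, 33, 40]
Extract 25: [12, -2, 25, 29, 31, 33, 40]
Extract 12: [-2, 12, 25, 29, 31, 33, 40]


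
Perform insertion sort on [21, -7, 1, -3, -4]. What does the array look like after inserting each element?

First element 21 is already 'sorted'
Insert -7: shifted 1 elements -> [-7, 21, 1, -3, -4]
Insert 1: shifted 1 elements -> [-7, 1, 21, -3, -4]
Insert -3: shifted 2 elements -> [-7, -3, 1, 21, -4]
Insert -4: shifted 3 elements -> [-7, -4, -3, 1, 21]


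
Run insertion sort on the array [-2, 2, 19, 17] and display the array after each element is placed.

First element -2 is already 'sorted'
Insert 2: shifted 0 elements -> [-2, 2, 19, 17]
Insert 19: shifted 0 elements -> [-2, 2, 19, 17]
Insert 17: shifted 1 elements -> [-2, 2, 17, 19]


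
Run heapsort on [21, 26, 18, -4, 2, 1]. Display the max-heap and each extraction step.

Build heap: [26, 21, 18, -4, 2, 1]
Extract 26: [21, 2, 18, -4, 1, 26]
Extract 21: [18, 2, 1, -4, 21, 26]
Extract 18: [2, -4, 1, 18, 21, 26]
Extract 2: [1, -4, 2, 18, 21, 26]
Extract 1: [-4, 1, 2, 18, 21, 26]


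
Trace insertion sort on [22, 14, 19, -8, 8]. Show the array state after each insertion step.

First element 22 is already 'sorted'
Insert 14: shifted 1 elements -> [14, 22, 19, -8, 8]
Insert 19: shifted 1 elements -> [14, 19, 22, -8, 8]
Insert -8: shifted 3 elements -> [-8, 14, 19, 22, 8]
Insert 8: shifted 3 elements -> [-8, 8, 14, 19, 22]


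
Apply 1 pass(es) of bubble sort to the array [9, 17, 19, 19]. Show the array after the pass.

After pass 1: [9, 17, 19, 19] (0 swaps)
Total swaps: 0


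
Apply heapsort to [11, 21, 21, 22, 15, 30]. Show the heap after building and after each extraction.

Build heap: [30, 22, 21, 21, 15, 11]
Extract 30: [22, 21, 21, 11, 15, 30]
Extract 22: [21, 15, 21, 11, 22, 30]
Extract 21: [21, 15, 11, 21, 22, 30]
Extract 21: [15, 11, 21, 21, 22, 30]
Extract 15: [11, 15, 21, 21, 22, 30]


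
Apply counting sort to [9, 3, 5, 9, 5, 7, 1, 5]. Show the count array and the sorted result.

Count array: [0, 1, 0, 1, 0, 3, 0, 1, 0, 2]
(count[i] = number of elements equal to i)
Cumulative count: [0, 1, 1, 2, 2, 5, 5, 6, 6, 8]
Sorted: [1, 3, 5, 5, 5, 7, 9, 9]


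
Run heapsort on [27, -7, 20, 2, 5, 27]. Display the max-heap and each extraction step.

Build heap: [27, 5, 27, 2, -7, 20]
Extract 27: [27, 5, 20, 2, -7, 27]
Extract 27: [20, 5, -7, 2, 27, 27]
Extract 20: [5, 2, -7, 20, 27, 27]
Extract 5: [2, -7, 5, 20, 27, 27]
Extract 2: [-7, 2, 5, 20, 27, 27]


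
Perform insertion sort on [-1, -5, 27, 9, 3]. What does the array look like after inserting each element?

First element -1 is already 'sorted'
Insert -5: shifted 1 elements -> [-5, -1, 27, 9, 3]
Insert 27: shifted 0 elements -> [-5, -1, 27, 9, 3]
Insert 9: shifted 1 elements -> [-5, -1, 9, 27, 3]
Insert 3: shifted 2 elements -> [-5, -1, 3, 9, 27]


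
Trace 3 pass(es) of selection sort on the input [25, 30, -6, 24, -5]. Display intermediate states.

Pass 1: Select minimum -6 at index 2, swap -> [-6, 30, 25, 24, -5]
Pass 2: Select minimum -5 at index 4, swap -> [-6, -5, 25, 24, 30]
Pass 3: Select minimum 24 at index 3, swap -> [-6, -5, 24, 25, 30]


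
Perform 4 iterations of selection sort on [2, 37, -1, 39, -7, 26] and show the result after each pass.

Pass 1: Select minimum -7 at index 4, swap -> [-7, 37, -1, 39, 2, 26]
Pass 2: Select minimum -1 at index 2, swap -> [-7, -1, 37, 39, 2, 26]
Pass 3: Select minimum 2 at index 4, swap -> [-7, -1, 2, 39, 37, 26]
Pass 4: Select minimum 26 at index 5, swap -> [-7, -1, 2, 26, 37, 39]


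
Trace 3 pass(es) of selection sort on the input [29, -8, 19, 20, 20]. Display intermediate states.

Pass 1: Select minimum -8 at index 1, swap -> [-8, 29, 19, 20, 20]
Pass 2: Select minimum 19 at index 2, swap -> [-8, 19, 29, 20, 20]
Pass 3: Select minimum 20 at index 3, swap -> [-8, 19, 20, 29, 20]


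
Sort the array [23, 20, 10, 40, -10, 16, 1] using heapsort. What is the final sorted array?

Build heap: [40, 23, 16, 20, -10, 10, 1]
Extract 40: [23, 20, 16, 1, -10, 10, 40]
Extract 23: [20, 10, 16, 1, -10, 23, 40]
Extract 20: [16, 10, -10, 1, 20, 23, 40]
Extract 16: [10, 1, -10, 16, 20, 23, 40]
Extract 10: [1, -10, 10, 16, 20, 23, 40]
Extract 1: [-10, 1, 10, 16, 20, 23, 40]


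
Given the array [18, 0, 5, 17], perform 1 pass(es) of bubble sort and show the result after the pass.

After pass 1: [0, 5, 17, 18] (3 swaps)
Total swaps: 3


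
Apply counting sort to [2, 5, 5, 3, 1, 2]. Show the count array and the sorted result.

Count array: [0, 1, 2, 1, 0, 2]
(count[i] = number of elements equal to i)
Cumulative count: [0, 1, 3, 4, 4, 6]
Sorted: [1, 2, 2, 3, 5, 5]


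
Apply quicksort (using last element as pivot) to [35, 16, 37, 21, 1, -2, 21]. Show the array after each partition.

Partition 1: pivot=21 at index 4 -> [16, 21, 1, -2, 21, 35, 37]
Partition 2: pivot=-2 at index 0 -> [-2, 21, 1, 16, 21, 35, 37]
Partition 3: pivot=16 at index 2 -> [-2, 1, 16, 21, 21, 35, 37]
Partition 4: pivot=37 at index 6 -> [-2, 1, 16, 21, 21, 35, 37]


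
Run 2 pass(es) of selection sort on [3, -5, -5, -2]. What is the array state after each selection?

Pass 1: Select minimum -5 at index 1, swap -> [-5, 3, -5, -2]
Pass 2: Select minimum -5 at index 2, swap -> [-5, -5, 3, -2]


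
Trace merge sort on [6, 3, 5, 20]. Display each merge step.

Divide and conquer:
  Merge [6] + [3] -> [3, 6]
  Merge [5] + [20] -> [5, 20]
  Merge [3, 6] + [5, 20] -> [3, 5, 6, 20]
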